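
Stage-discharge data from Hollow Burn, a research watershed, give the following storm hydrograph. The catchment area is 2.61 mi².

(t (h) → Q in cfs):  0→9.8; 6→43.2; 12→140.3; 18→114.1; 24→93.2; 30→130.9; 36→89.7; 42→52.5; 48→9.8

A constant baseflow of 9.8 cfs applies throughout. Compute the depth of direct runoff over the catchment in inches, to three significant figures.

Direct runoff: 0.0, 33.4, 130.5, 104.3, 83.4, 121.1, 79.9, 42.7, 0.0 cfs; ΣQ_DR = 595.3 cfs.
V = ΣQ_DR · Δt = 595.3 × 21600 s = 1.286 × 10^7 ft³.
Over A = 2.61 mi², depth = V / A = 2.12 in.

d ≈ 2.12 in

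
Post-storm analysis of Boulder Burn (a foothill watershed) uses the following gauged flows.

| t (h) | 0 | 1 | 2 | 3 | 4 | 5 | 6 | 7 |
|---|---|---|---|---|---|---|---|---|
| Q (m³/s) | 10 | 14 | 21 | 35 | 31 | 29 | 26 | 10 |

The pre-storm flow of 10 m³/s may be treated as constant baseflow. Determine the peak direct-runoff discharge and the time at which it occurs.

Subtracting baseflow gives direct-runoff ordinates: 0.0, 4.0, 11.0, 25.0, 21.0, 19.0, 16.0, 0.0 m³/s.
The maximum is 25.0 m³/s, occurring at the reading for t = 3 h.

Q_p = 25.0 m³/s at t = 3 h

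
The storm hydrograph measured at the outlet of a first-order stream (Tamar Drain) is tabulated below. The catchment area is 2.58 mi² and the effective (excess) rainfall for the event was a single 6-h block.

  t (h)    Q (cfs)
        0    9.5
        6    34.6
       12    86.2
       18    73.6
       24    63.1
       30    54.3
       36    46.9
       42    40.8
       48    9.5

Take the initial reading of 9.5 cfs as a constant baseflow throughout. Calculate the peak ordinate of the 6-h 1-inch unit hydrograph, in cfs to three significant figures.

Direct runoff: 0.0, 25.1, 76.7, 64.1, 53.6, 44.8, 37.4, 31.3, 0.0 cfs; ΣQ_DR = 333.0 cfs, peak = 76.7 cfs.
Runoff depth d = ΣQ_DR·Δt / A = 333.0 × 21600 / (2.58 mi²) = 1.200 in.
The 1-inch UH is the DRH scaled by (1 in)/d, so U_p = 76.7 × 1/1.200 = 63.9 cfs.

U_p ≈ 63.9 cfs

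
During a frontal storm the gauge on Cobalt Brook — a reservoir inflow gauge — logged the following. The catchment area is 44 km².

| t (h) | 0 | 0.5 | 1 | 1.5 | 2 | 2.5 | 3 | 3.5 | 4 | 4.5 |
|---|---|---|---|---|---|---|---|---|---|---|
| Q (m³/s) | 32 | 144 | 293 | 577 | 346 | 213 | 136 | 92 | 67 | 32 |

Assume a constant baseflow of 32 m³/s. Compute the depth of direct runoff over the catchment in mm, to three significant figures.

d ≈ 65.9 mm

Direct runoff: 0.0, 112.0, 261.0, 545.0, 314.0, 181.0, 104.0, 60.0, 35.0, 0.0 m³/s; ΣQ_DR = 1612 m³/s.
V = ΣQ_DR · Δt = 1612 × 1800 s = 2.902 × 10^6 m³.
Over A = 44 km², depth = V / A = 65.9 mm.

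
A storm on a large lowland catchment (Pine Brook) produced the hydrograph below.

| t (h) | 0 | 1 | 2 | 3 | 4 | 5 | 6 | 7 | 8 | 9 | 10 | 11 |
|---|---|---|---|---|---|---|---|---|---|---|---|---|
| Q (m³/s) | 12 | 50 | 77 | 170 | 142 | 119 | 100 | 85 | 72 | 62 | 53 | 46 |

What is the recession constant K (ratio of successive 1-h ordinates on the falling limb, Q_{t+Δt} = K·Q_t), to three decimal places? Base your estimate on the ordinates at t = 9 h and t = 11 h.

K ≈ 0.861

Using the recession-limb readings at t = 9 h and t = 11 h: Q falls from 62 to 46 m³/s over 2 intervals.
K = (Q₂/Q₁)^(1/2) = (46/62)^(1/2) = 0.861.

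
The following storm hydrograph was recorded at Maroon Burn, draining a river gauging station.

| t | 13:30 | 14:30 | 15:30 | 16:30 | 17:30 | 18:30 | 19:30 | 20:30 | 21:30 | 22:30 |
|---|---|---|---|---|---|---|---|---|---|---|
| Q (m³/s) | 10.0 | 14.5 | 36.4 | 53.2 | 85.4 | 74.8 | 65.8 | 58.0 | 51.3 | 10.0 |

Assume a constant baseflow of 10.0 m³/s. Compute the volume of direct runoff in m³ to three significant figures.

Direct-runoff ordinates (Q − Q_b): 0.0, 4.5, 26.4, 43.2, 75.4, 64.8, 55.8, 48.0, 41.3, 0.0 m³/s.
ΣQ_DR = 359.4 m³/s.
With Δt = 1 h = 3600 s, V = ΣQ_DR · Δt = 359.4 × 3600 = 1.29 × 10^6 m³.

V ≈ 1.29 × 10^6 m³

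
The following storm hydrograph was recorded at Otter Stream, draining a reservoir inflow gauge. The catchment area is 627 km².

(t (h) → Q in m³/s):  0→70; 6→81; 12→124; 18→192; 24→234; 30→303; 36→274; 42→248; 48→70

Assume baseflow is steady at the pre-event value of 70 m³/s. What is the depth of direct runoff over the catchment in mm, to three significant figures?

Direct runoff: 0.0, 11.0, 54.0, 122.0, 164.0, 233.0, 204.0, 178.0, 0.0 m³/s; ΣQ_DR = 966.0 m³/s.
V = ΣQ_DR · Δt = 966.0 × 21600 s = 2.087 × 10^7 m³.
Over A = 627 km², depth = V / A = 33.3 mm.

d ≈ 33.3 mm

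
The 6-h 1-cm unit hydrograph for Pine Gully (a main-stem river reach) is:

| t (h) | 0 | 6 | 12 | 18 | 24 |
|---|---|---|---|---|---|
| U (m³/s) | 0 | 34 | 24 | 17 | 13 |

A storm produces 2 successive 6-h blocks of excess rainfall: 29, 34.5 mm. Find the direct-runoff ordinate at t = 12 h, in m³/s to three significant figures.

By discrete convolution, Q_j = Σ (P_i / 10 mm) · U_{j−i}.
At t = 12 h (j=2): Q = (29/10)·24 + (34.5/10)·34 = 187 m³/s.

Q ≈ 187 m³/s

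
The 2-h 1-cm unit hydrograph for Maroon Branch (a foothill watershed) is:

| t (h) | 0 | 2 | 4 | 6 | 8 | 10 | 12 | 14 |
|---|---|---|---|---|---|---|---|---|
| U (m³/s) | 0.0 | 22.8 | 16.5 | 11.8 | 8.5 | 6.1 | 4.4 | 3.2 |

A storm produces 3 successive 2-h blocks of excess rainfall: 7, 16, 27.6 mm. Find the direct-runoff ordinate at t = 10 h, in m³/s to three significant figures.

Q ≈ 50.4 m³/s

By discrete convolution, Q_j = Σ (P_i / 10 mm) · U_{j−i}.
At t = 10 h (j=5): Q = (7/10)·6.1 + (16/10)·8.5 + (27.6/10)·11.8 = 50.4 m³/s.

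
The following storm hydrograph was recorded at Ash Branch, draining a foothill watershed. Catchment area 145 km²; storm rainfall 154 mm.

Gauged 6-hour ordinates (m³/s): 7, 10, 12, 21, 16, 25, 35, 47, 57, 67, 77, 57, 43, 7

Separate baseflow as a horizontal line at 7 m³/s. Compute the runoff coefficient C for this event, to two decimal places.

ΣQ_DR = 383.0 m³/s; V = ΣQ_DR·Δt = 8.273 × 10^6 m³.
Runoff depth d = V / A = 57.05 mm.
C = d / P = 57.05 / 154 = 0.37.

C ≈ 0.37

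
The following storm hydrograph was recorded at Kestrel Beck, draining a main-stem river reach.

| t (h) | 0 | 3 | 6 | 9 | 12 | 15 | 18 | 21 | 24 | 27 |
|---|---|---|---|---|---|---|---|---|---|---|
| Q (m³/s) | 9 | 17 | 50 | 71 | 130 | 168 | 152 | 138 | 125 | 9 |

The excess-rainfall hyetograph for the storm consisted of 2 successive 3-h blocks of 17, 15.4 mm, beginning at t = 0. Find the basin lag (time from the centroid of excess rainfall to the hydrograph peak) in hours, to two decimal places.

t_L ≈ 12.07 h

Centroid of excess rainfall: t_c = Σ P_i·t̄_i / ΣP_i = 2.9259 h (block centres at 1.5, 4.5 h).
Hydrograph peak occurs at t = 15 h, so basin lag t_L = 15 − 2.9259 = 12.07 h.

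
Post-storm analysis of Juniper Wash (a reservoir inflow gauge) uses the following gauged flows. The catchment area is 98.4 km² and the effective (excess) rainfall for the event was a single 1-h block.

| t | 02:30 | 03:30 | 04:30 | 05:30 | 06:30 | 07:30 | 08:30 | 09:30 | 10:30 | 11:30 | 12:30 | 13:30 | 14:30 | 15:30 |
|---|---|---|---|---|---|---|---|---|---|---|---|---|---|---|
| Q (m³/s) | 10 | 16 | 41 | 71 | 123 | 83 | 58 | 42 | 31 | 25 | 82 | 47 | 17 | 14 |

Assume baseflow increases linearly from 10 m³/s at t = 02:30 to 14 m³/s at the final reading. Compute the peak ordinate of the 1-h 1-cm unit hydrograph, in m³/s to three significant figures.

Direct runoff: 0.00, 5.69, 30.38, 60.08, 111.77, 71.46, 46.15, 29.85, 18.54, 12.23, 68.92, 33.62, 3.31, 0.00 m³/s; ΣQ_DR = 492.0 m³/s, peak = 111.77 m³/s.
Runoff depth d = ΣQ_DR·Δt / A = 492.0 × 3600 / (98.4 km²) = 18.00 mm.
The 1-cm UH is the DRH scaled by (10 mm)/d, so U_p = 111.77 × 10/18.00 = 62.1 m³/s.

U_p ≈ 62.1 m³/s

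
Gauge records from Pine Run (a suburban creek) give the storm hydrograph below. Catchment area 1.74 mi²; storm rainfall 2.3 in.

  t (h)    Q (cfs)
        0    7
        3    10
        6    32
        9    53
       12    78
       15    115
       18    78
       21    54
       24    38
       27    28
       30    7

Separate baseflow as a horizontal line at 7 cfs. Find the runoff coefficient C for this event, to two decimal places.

C ≈ 0.49

ΣQ_DR = 423.0 cfs; V = ΣQ_DR·Δt = 4.568 × 10^6 ft³.
Runoff depth d = V / A = 1.130 in.
C = d / P = 1.130 / 2.3 = 0.49.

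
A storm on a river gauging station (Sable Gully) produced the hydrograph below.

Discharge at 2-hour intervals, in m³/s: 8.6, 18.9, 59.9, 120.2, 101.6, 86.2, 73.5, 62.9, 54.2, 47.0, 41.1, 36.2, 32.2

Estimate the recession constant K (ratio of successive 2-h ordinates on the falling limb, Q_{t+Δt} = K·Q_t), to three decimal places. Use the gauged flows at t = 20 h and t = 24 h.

K ≈ 0.885

Using the recession-limb readings at t = 20 h and t = 24 h: Q falls from 41.1 to 32.2 m³/s over 2 intervals.
K = (Q₂/Q₁)^(1/2) = (32.2/41.1)^(1/2) = 0.885.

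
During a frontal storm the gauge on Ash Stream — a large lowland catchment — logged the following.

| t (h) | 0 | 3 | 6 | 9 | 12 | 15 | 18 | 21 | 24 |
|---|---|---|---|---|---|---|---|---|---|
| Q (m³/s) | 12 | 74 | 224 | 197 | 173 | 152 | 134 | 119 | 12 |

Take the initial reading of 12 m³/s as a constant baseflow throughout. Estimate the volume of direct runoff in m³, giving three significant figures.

V ≈ 1.07 × 10^7 m³

Direct-runoff ordinates (Q − Q_b): 0.0, 62.0, 212.0, 185.0, 161.0, 140.0, 122.0, 107.0, 0.0 m³/s.
ΣQ_DR = 989.0 m³/s.
With Δt = 3 h = 10800 s, V = ΣQ_DR · Δt = 989.0 × 10800 = 1.07 × 10^7 m³.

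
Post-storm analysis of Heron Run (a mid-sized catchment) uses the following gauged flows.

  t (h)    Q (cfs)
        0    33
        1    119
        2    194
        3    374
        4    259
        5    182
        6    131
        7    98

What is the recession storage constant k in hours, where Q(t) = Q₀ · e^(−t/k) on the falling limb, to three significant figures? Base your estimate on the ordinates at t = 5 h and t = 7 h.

k ≈ 3.23 h

On the falling limb, Q drops from 182 to 98 cfs between t = 5 h and t = 7 h (Δt = 2 h).
k = −Δt / ln(Q₂/Q₁) = −2 / ln(98/182) = 3.23 h.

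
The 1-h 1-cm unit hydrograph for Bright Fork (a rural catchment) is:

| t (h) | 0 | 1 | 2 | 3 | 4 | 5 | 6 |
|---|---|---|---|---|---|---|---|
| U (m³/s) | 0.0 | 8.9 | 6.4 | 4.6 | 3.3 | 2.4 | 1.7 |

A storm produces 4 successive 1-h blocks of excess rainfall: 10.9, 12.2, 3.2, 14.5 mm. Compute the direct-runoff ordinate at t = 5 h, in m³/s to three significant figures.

By discrete convolution, Q_j = Σ (P_i / 10 mm) · U_{j−i}.
At t = 5 h (j=5): Q = (10.9/10)·2.4 + (12.2/10)·3.3 + (3.2/10)·4.6 + (14.5/10)·6.4 = 17.4 m³/s.

Q ≈ 17.4 m³/s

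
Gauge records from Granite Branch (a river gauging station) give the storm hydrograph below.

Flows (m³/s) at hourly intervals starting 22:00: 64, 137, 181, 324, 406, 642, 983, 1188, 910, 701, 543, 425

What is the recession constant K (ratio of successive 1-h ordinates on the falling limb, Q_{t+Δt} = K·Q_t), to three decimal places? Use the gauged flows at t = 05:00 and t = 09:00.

Using the recession-limb readings at t = 05:00 and t = 09:00: Q falls from 1188 to 425 m³/s over 4 intervals.
K = (Q₂/Q₁)^(1/4) = (425/1188)^(1/4) = 0.773.

K ≈ 0.773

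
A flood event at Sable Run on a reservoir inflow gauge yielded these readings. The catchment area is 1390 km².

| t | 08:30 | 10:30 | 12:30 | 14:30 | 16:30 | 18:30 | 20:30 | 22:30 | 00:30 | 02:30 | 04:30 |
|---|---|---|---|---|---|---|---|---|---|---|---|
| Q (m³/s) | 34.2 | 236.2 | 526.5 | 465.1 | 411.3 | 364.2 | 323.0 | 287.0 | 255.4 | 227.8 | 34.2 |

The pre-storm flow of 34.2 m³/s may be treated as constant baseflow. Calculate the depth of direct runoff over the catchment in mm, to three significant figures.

d ≈ 14.4 mm

Direct runoff: 0.0, 202.0, 492.3, 430.9, 377.1, 330.0, 288.8, 252.8, 221.2, 193.6, 0.0 m³/s; ΣQ_DR = 2789 m³/s.
V = ΣQ_DR · Δt = 2789 × 7200 s = 2.008 × 10^7 m³.
Over A = 1390 km², depth = V / A = 14.4 mm.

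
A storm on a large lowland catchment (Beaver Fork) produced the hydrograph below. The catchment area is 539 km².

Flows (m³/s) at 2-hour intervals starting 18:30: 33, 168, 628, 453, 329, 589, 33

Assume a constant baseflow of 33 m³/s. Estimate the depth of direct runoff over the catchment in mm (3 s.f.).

d ≈ 26.7 mm

Direct runoff: 0.0, 135.0, 595.0, 420.0, 296.0, 556.0, 0.0 m³/s; ΣQ_DR = 2002 m³/s.
V = ΣQ_DR · Δt = 2002 × 7200 s = 1.441 × 10^7 m³.
Over A = 539 km², depth = V / A = 26.7 mm.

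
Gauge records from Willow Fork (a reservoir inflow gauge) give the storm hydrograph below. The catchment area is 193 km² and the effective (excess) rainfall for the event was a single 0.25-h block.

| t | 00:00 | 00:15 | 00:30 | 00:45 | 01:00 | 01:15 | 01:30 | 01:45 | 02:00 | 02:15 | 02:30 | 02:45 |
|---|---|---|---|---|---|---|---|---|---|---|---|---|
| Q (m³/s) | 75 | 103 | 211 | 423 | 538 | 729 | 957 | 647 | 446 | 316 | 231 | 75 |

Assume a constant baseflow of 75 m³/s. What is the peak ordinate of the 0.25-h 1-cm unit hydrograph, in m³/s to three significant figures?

U_p ≈ 491 m³/s

Direct runoff: 0.0, 28.0, 136.0, 348.0, 463.0, 654.0, 882.0, 572.0, 371.0, 241.0, 156.0, 0.0 m³/s; ΣQ_DR = 3851 m³/s, peak = 882.0 m³/s.
Runoff depth d = ΣQ_DR·Δt / A = 3851 × 900 / (193 km²) = 17.96 mm.
The 1-cm UH is the DRH scaled by (10 mm)/d, so U_p = 882.0 × 10/17.96 = 491 m³/s.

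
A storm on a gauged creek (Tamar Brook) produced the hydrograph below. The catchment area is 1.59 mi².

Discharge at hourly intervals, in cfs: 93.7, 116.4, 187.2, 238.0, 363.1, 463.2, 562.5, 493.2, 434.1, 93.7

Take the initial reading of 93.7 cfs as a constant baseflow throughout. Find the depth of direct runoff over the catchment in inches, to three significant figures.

Direct runoff: 0.0, 22.7, 93.5, 144.3, 269.4, 369.5, 468.8, 399.5, 340.4, 0.0 cfs; ΣQ_DR = 2108 cfs.
V = ΣQ_DR · Δt = 2108 × 3600 s = 7.589 × 10^6 ft³.
Over A = 1.59 mi², depth = V / A = 2.05 in.

d ≈ 2.05 in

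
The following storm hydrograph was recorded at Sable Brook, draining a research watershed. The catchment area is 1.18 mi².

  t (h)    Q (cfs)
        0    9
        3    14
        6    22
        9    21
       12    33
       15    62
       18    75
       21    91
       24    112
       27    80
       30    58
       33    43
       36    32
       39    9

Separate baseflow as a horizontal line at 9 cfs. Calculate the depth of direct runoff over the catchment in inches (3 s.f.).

Direct runoff: 0.0, 5.0, 13.0, 12.0, 24.0, 53.0, 66.0, 82.0, 103.0, 71.0, 49.0, 34.0, 23.0, 0.0 cfs; ΣQ_DR = 535.0 cfs.
V = ΣQ_DR · Δt = 535.0 × 10800 s = 5.778 × 10^6 ft³.
Over A = 1.18 mi², depth = V / A = 2.11 in.

d ≈ 2.11 in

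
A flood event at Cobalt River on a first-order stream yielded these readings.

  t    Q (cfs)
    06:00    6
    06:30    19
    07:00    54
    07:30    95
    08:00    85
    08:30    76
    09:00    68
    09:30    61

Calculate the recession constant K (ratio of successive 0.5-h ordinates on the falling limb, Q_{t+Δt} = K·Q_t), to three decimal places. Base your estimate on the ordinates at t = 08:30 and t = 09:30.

K ≈ 0.896

Using the recession-limb readings at t = 08:30 and t = 09:30: Q falls from 76 to 61 cfs over 2 intervals.
K = (Q₂/Q₁)^(1/2) = (61/76)^(1/2) = 0.896.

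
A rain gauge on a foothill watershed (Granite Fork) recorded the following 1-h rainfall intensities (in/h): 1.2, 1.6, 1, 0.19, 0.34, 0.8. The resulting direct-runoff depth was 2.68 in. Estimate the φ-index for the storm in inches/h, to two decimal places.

φ ≈ 0.48 in/h

Only the 4 blocks with intensity above φ contribute runoff: 1.2, 1.6, 1, 0.8 in/h.
Σ(I−φ)·Δt = d  ⇒  (1.2+1.6+1+0.8 − 4φ)·1 = 2.68
φ = (4.600 − 2.68/1) / 4 = 0.48 in/h.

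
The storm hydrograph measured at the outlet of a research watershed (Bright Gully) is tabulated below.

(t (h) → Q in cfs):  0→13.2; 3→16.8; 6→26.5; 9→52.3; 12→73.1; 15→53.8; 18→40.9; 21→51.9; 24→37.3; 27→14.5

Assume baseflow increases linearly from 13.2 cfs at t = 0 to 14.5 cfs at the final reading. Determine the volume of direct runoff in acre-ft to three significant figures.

Direct-runoff ordinates (Q − Q_b): 0.00, 3.46, 13.01, 38.67, 59.32, 39.88, 26.83, 37.69, 22.94, 0.00 cfs.
ΣQ_DR = 241.8 cfs.
With Δt = 3 h = 10800 s, V = ΣQ_DR · Δt = 241.8 × 10800 = 2.61 × 10^6 ft³ = 60.0 acre-ft.

V ≈ 60.0 acre-ft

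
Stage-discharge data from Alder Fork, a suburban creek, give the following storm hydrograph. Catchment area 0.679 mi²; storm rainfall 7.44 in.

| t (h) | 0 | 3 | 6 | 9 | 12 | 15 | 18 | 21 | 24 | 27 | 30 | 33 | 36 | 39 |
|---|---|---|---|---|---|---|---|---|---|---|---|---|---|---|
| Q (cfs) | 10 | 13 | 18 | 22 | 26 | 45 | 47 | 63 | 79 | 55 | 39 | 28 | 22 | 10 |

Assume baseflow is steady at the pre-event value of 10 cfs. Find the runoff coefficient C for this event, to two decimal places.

C ≈ 0.31

ΣQ_DR = 337.0 cfs; V = ΣQ_DR·Δt = 3.640 × 10^6 ft³.
Runoff depth d = V / A = 2.307 in.
C = d / P = 2.307 / 7.44 = 0.31.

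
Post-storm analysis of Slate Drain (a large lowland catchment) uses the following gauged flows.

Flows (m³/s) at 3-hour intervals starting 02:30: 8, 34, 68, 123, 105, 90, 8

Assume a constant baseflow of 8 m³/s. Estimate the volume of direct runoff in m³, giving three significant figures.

Direct-runoff ordinates (Q − Q_b): 0.0, 26.0, 60.0, 115.0, 97.0, 82.0, 0.0 m³/s.
ΣQ_DR = 380.0 m³/s.
With Δt = 3 h = 10800 s, V = ΣQ_DR · Δt = 380.0 × 10800 = 4.10 × 10^6 m³.

V ≈ 4.10 × 10^6 m³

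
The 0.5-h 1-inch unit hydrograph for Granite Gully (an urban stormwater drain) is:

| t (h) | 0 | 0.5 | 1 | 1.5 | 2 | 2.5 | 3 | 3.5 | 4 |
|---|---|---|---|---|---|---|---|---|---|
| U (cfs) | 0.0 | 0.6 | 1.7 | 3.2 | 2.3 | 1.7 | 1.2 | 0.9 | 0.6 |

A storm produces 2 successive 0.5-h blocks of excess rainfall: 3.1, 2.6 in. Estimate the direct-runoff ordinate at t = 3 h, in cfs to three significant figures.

Q ≈ 8.14 cfs

By discrete convolution, Q_j = Σ (P_i / 1 in) · U_{j−i}.
At t = 3 h (j=6): Q = (3.1/1)·1.2 + (2.6/1)·1.7 = 8.14 cfs.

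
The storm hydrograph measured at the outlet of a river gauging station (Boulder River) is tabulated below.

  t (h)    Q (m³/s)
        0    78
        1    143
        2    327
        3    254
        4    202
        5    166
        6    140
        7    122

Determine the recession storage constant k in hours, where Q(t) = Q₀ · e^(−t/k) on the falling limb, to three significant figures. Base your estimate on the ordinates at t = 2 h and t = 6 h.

k ≈ 4.72 h

On the falling limb, Q drops from 327 to 140 m³/s between t = 2 h and t = 6 h (Δt = 4 h).
k = −Δt / ln(Q₂/Q₁) = −4 / ln(140/327) = 4.72 h.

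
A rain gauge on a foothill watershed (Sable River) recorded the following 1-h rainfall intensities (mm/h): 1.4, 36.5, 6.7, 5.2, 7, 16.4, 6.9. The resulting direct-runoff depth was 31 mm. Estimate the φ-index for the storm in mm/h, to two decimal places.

φ ≈ 10.95 mm/h

Only the 2 blocks with intensity above φ contribute runoff: 36.5, 16.4 mm/h.
Σ(I−φ)·Δt = d  ⇒  (36.5+16.4 − 2φ)·1 = 31
φ = (52.90 − 31/1) / 2 = 10.95 mm/h.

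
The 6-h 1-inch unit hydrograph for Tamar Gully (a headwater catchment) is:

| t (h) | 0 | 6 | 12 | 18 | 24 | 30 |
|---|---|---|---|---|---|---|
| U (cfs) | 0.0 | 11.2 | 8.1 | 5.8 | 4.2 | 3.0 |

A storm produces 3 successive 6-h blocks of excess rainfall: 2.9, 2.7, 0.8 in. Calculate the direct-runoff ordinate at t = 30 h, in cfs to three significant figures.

By discrete convolution, Q_j = Σ (P_i / 1 in) · U_{j−i}.
At t = 30 h (j=5): Q = (2.9/1)·3.0 + (2.7/1)·4.2 + (0.8/1)·5.8 = 24.7 cfs.

Q ≈ 24.7 cfs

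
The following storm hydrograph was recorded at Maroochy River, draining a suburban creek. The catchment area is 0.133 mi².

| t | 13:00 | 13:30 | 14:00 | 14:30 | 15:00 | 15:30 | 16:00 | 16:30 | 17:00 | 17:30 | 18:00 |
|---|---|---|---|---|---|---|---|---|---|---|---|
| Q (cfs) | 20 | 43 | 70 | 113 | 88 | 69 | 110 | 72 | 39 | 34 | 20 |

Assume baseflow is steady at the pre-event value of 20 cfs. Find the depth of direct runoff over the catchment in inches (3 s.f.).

Direct runoff: 0.0, 23.0, 50.0, 93.0, 68.0, 49.0, 90.0, 52.0, 19.0, 14.0, 0.0 cfs; ΣQ_DR = 458.0 cfs.
V = ΣQ_DR · Δt = 458.0 × 1800 s = 8.244 × 10^5 ft³.
Over A = 0.133 mi², depth = V / A = 2.67 in.

d ≈ 2.67 in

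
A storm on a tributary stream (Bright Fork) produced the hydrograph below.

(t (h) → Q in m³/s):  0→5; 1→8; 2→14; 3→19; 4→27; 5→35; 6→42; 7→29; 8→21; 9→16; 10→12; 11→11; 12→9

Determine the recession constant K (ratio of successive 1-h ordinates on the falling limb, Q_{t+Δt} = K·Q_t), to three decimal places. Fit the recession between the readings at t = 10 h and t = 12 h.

Using the recession-limb readings at t = 10 h and t = 12 h: Q falls from 12 to 9 m³/s over 2 intervals.
K = (Q₂/Q₁)^(1/2) = (9/12)^(1/2) = 0.866.

K ≈ 0.866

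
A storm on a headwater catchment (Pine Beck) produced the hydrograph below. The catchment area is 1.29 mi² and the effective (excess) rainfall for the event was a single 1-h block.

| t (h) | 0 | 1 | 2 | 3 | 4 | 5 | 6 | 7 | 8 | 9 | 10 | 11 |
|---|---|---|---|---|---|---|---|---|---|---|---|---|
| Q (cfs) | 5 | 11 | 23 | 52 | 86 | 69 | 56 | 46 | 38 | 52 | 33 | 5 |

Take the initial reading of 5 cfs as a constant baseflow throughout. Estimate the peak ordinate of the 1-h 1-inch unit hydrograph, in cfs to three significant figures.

U_p ≈ 162 cfs

Direct runoff: 0.0, 6.0, 18.0, 47.0, 81.0, 64.0, 51.0, 41.0, 33.0, 47.0, 28.0, 0.0 cfs; ΣQ_DR = 416.0 cfs, peak = 81.0 cfs.
Runoff depth d = ΣQ_DR·Δt / A = 416.0 × 3600 / (1.29 mi²) = 0.4997 in.
The 1-inch UH is the DRH scaled by (1 in)/d, so U_p = 81.0 × 1/0.4997 = 162 cfs.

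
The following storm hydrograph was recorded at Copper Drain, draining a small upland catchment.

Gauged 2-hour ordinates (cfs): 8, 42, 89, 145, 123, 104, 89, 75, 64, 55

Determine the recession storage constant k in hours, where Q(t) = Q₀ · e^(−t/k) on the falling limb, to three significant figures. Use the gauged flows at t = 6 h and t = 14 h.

On the falling limb, Q drops from 145 to 75 cfs between t = 6 h and t = 14 h (Δt = 8 h).
k = −Δt / ln(Q₂/Q₁) = −8 / ln(75/145) = 12.1 h.

k ≈ 12.1 h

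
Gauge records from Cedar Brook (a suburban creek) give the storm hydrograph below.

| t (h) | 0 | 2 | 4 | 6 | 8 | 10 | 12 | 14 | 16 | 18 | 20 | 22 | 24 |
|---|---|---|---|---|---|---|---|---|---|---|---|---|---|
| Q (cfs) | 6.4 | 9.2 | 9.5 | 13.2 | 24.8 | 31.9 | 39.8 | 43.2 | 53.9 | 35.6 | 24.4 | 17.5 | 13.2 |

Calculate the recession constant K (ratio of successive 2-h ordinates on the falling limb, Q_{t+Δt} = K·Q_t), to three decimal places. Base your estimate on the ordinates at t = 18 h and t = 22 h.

Using the recession-limb readings at t = 18 h and t = 22 h: Q falls from 35.6 to 17.5 cfs over 2 intervals.
K = (Q₂/Q₁)^(1/2) = (17.5/35.6)^(1/2) = 0.701.

K ≈ 0.701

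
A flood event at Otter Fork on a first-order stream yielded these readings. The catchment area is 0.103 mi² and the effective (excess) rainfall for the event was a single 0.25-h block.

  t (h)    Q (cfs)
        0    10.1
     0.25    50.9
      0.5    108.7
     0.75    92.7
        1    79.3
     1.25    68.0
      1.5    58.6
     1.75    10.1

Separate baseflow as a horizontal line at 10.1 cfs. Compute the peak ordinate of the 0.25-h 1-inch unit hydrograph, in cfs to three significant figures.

Direct runoff: 0.0, 40.8, 98.6, 82.6, 69.2, 57.9, 48.5, 0.0 cfs; ΣQ_DR = 397.6 cfs, peak = 98.6 cfs.
Runoff depth d = ΣQ_DR·Δt / A = 397.6 × 900 / (0.103 mi²) = 1.495 in.
The 1-inch UH is the DRH scaled by (1 in)/d, so U_p = 98.6 × 1/1.495 = 65.9 cfs.

U_p ≈ 65.9 cfs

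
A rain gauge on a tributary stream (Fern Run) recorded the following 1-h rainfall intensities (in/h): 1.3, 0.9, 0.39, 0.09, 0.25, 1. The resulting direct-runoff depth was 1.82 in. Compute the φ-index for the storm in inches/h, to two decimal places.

φ ≈ 0.46 in/h

Only the 3 blocks with intensity above φ contribute runoff: 1.3, 0.9, 1 in/h.
Σ(I−φ)·Δt = d  ⇒  (1.3+0.9+1 − 3φ)·1 = 1.82
φ = (3.200 − 1.82/1) / 3 = 0.46 in/h.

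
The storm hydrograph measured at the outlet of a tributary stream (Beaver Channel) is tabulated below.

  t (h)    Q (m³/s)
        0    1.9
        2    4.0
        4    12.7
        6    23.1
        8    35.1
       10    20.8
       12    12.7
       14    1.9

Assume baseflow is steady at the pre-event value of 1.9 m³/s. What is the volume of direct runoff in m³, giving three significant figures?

V ≈ 6.98 × 10^5 m³

Direct-runoff ordinates (Q − Q_b): 0.0, 2.1, 10.8, 21.2, 33.2, 18.9, 10.8, 0.0 m³/s.
ΣQ_DR = 97.00 m³/s.
With Δt = 2 h = 7200 s, V = ΣQ_DR · Δt = 97.00 × 7200 = 6.98 × 10^5 m³.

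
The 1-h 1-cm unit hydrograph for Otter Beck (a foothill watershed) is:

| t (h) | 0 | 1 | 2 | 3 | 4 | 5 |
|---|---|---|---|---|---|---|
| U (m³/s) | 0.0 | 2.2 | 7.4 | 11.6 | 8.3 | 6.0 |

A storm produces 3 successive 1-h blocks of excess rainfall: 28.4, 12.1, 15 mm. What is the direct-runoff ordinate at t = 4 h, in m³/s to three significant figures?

By discrete convolution, Q_j = Σ (P_i / 10 mm) · U_{j−i}.
At t = 4 h (j=4): Q = (28.4/10)·8.3 + (12.1/10)·11.6 + (15/10)·7.4 = 48.7 m³/s.

Q ≈ 48.7 m³/s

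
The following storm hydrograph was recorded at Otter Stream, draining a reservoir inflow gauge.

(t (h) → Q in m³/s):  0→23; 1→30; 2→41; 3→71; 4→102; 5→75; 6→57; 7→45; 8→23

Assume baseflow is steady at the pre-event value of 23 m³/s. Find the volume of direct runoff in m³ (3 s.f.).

V ≈ 9.36 × 10^5 m³

Direct-runoff ordinates (Q − Q_b): 0.0, 7.0, 18.0, 48.0, 79.0, 52.0, 34.0, 22.0, 0.0 m³/s.
ΣQ_DR = 260.0 m³/s.
With Δt = 1 h = 3600 s, V = ΣQ_DR · Δt = 260.0 × 3600 = 9.36 × 10^5 m³.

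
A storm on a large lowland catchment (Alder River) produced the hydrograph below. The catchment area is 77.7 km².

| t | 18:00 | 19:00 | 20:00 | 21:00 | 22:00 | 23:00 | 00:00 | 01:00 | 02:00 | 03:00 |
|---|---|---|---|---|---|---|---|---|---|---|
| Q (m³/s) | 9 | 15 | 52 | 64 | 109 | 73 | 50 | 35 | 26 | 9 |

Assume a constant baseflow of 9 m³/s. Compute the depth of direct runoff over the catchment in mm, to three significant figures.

d ≈ 16.3 mm

Direct runoff: 0.0, 6.0, 43.0, 55.0, 100.0, 64.0, 41.0, 26.0, 17.0, 0.0 m³/s; ΣQ_DR = 352.0 m³/s.
V = ΣQ_DR · Δt = 352.0 × 3600 s = 1.267 × 10^6 m³.
Over A = 77.7 km², depth = V / A = 16.3 mm.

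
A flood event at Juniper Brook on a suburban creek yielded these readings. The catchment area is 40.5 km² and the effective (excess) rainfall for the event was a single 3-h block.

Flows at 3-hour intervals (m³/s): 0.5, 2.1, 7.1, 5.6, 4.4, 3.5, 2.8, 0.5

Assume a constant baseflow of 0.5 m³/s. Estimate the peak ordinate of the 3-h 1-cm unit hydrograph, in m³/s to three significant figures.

U_p ≈ 11.0 m³/s

Direct runoff: 0.0, 1.6, 6.6, 5.1, 3.9, 3.0, 2.3, 0.0 m³/s; ΣQ_DR = 22.50 m³/s, peak = 6.6 m³/s.
Runoff depth d = ΣQ_DR·Δt / A = 22.50 × 10800 / (40.5 km²) = 6.000 mm.
The 1-cm UH is the DRH scaled by (10 mm)/d, so U_p = 6.6 × 10/6.000 = 11.0 m³/s.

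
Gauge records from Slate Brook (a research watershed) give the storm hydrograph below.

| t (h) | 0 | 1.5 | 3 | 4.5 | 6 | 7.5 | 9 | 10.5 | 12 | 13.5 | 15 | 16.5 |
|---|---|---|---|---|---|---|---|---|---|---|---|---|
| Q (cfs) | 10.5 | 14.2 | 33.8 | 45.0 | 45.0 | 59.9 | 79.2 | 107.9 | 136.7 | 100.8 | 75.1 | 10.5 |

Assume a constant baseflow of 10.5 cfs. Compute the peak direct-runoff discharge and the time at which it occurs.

Subtracting baseflow gives direct-runoff ordinates: 0.0, 3.7, 23.3, 34.5, 34.5, 49.4, 68.7, 97.4, 126.2, 90.3, 64.6, 0.0 cfs.
The maximum is 126.2 cfs, occurring at the reading for t = 12 h.

Q_p = 126.2 cfs at t = 12 h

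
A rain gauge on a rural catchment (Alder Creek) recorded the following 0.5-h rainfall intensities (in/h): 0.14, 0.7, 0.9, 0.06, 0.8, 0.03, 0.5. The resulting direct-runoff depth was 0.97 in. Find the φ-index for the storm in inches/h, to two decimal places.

φ ≈ 0.24 in/h

Only the 4 blocks with intensity above φ contribute runoff: 0.7, 0.9, 0.8, 0.5 in/h.
Σ(I−φ)·Δt = d  ⇒  (0.7+0.9+0.8+0.5 − 4φ)·0.5 = 0.97
φ = (2.900 − 0.97/0.5) / 4 = 0.24 in/h.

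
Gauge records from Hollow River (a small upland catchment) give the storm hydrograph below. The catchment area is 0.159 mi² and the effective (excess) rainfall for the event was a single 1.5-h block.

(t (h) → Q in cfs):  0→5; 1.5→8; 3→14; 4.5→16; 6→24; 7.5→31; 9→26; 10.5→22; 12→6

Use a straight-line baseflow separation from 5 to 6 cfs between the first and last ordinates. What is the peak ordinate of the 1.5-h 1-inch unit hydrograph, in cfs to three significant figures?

U_p ≈ 16.9 cfs

Direct runoff: 0.00, 2.88, 8.75, 10.62, 18.50, 25.38, 20.25, 16.12, 0.00 cfs; ΣQ_DR = 102.5 cfs, peak = 25.38 cfs.
Runoff depth d = ΣQ_DR·Δt / A = 102.5 × 5400 / (0.159 mi²) = 1.498 in.
The 1-inch UH is the DRH scaled by (1 in)/d, so U_p = 25.38 × 1/1.498 = 16.9 cfs.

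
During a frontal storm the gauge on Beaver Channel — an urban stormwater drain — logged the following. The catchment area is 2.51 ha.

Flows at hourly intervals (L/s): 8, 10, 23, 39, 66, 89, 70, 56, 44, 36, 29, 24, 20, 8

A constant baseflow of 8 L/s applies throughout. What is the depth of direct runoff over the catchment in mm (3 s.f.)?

d ≈ 58.8 mm

Direct runoff: 0.0, 2.0, 15.0, 31.0, 58.0, 81.0, 62.0, 48.0, 36.0, 28.0, 21.0, 16.0, 12.0, 0.0 L/s; ΣQ_DR = 410.0 L/s.
V = ΣQ_DR · Δt = 410.0 × 3600 s = 1.476 × 10^6 L.
Over A = 2.51 ha, depth = V / A = 58.8 mm.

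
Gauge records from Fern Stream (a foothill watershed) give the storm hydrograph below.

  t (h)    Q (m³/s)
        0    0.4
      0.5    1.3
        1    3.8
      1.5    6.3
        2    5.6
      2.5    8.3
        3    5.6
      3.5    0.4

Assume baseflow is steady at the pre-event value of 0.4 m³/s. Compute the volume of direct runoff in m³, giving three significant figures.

V ≈ 51300 m³

Direct-runoff ordinates (Q − Q_b): 0.0, 0.9, 3.4, 5.9, 5.2, 7.9, 5.2, 0.0 m³/s.
ΣQ_DR = 28.50 m³/s.
With Δt = 0.5 h = 1800 s, V = ΣQ_DR · Δt = 28.50 × 1800 = 51300 m³.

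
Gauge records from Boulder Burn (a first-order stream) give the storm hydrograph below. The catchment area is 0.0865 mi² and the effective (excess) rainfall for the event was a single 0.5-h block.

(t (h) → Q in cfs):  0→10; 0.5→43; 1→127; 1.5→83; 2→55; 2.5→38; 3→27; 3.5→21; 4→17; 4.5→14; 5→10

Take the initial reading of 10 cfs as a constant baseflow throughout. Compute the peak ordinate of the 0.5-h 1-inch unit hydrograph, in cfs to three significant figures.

U_p ≈ 39.0 cfs

Direct runoff: 0.0, 33.0, 117.0, 73.0, 45.0, 28.0, 17.0, 11.0, 7.0, 4.0, 0.0 cfs; ΣQ_DR = 335.0 cfs, peak = 117.0 cfs.
Runoff depth d = ΣQ_DR·Δt / A = 335.0 × 1800 / (0.0865 mi²) = 3.001 in.
The 1-inch UH is the DRH scaled by (1 in)/d, so U_p = 117.0 × 1/3.001 = 39.0 cfs.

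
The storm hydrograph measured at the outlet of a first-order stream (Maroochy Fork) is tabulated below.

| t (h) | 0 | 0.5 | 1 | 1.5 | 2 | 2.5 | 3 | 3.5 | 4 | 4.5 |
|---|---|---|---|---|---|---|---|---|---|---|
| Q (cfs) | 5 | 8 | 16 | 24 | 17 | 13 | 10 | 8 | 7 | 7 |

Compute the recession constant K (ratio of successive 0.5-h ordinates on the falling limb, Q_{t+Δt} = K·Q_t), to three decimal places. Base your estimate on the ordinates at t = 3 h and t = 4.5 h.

K ≈ 0.888

Using the recession-limb readings at t = 3 h and t = 4.5 h: Q falls from 10 to 7 cfs over 3 intervals.
K = (Q₂/Q₁)^(1/3) = (7/10)^(1/3) = 0.888.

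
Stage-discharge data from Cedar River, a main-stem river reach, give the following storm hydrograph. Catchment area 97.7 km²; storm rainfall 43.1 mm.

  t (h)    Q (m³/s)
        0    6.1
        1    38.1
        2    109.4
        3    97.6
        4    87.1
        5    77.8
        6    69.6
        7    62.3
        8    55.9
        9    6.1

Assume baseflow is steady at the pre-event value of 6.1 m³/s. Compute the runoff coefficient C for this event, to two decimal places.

ΣQ_DR = 549.0 m³/s; V = ΣQ_DR·Δt = 1.976 × 10^6 m³.
Runoff depth d = V / A = 20.23 mm.
C = d / P = 20.23 / 43.1 = 0.47.

C ≈ 0.47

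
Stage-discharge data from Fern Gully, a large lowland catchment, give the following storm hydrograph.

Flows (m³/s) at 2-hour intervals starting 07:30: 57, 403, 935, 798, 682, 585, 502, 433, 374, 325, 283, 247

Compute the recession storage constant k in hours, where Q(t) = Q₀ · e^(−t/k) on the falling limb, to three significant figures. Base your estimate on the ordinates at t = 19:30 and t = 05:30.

k ≈ 14.1 h

On the falling limb, Q drops from 502 to 247 m³/s between t = 19:30 and t = 05:30 (Δt = 10 h).
k = −Δt / ln(Q₂/Q₁) = −10 / ln(247/502) = 14.1 h.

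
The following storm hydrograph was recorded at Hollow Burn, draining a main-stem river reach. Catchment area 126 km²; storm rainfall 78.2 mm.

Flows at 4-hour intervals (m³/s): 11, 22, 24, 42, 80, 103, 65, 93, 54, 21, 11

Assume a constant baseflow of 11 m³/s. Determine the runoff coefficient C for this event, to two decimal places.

ΣQ_DR = 405.0 m³/s; V = ΣQ_DR·Δt = 5.832 × 10^6 m³.
Runoff depth d = V / A = 46.29 mm.
C = d / P = 46.29 / 78.2 = 0.59.

C ≈ 0.59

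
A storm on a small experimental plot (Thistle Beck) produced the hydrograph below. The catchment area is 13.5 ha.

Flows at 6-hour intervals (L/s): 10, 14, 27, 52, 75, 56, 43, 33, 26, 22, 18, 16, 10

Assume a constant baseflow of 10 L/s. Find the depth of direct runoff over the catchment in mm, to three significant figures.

d ≈ 43.5 mm

Direct runoff: 0.0, 4.0, 17.0, 42.0, 65.0, 46.0, 33.0, 23.0, 16.0, 12.0, 8.0, 6.0, 0.0 L/s; ΣQ_DR = 272.0 L/s.
V = ΣQ_DR · Δt = 272.0 × 21600 s = 5.875 × 10^6 L.
Over A = 13.5 ha, depth = V / A = 43.5 mm.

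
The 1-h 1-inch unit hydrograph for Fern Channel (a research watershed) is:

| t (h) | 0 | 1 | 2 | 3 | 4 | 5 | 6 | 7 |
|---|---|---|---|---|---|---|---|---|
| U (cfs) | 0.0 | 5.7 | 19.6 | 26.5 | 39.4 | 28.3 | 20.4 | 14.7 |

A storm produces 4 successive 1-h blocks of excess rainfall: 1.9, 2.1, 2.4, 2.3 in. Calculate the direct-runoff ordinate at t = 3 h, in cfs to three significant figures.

By discrete convolution, Q_j = Σ (P_i / 1 in) · U_{j−i}.
At t = 3 h (j=3): Q = (1.9/1)·26.5 + (2.1/1)·19.6 + (2.4/1)·5.7 + (2.3/1)·0.0 = 105 cfs.

Q ≈ 105 cfs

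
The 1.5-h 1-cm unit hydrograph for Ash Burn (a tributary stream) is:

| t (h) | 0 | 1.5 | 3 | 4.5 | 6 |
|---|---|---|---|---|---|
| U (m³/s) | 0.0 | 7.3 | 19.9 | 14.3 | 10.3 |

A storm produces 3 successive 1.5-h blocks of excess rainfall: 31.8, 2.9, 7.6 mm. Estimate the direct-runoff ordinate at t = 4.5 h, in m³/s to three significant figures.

By discrete convolution, Q_j = Σ (P_i / 10 mm) · U_{j−i}.
At t = 4.5 h (j=3): Q = (31.8/10)·14.3 + (2.9/10)·19.9 + (7.6/10)·7.3 = 56.8 m³/s.

Q ≈ 56.8 m³/s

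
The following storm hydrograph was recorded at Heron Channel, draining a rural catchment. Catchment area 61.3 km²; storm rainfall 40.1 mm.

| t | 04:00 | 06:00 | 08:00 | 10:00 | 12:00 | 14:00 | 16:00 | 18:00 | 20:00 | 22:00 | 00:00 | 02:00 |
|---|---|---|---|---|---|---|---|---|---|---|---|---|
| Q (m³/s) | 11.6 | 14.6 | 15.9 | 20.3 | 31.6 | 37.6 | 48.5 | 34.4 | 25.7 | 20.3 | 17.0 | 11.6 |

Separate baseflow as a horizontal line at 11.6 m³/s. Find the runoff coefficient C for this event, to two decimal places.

C ≈ 0.44

ΣQ_DR = 149.9 m³/s; V = ΣQ_DR·Δt = 1.079 × 10^6 m³.
Runoff depth d = V / A = 17.61 mm.
C = d / P = 17.61 / 40.1 = 0.44.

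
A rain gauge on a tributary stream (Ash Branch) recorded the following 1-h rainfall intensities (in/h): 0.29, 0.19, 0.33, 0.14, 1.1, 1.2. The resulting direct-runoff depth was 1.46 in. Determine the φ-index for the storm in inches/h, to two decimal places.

Only the 2 blocks with intensity above φ contribute runoff: 1.1, 1.2 in/h.
Σ(I−φ)·Δt = d  ⇒  (1.1+1.2 − 2φ)·1 = 1.46
φ = (2.300 − 1.46/1) / 2 = 0.42 in/h.

φ ≈ 0.42 in/h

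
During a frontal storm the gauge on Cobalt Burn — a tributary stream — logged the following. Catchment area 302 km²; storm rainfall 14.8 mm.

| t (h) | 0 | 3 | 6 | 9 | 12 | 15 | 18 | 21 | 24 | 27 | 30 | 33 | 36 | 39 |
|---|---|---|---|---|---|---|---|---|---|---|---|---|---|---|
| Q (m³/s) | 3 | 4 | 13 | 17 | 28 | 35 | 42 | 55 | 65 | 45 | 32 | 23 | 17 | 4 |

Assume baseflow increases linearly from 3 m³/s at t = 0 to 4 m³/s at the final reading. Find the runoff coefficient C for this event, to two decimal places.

C ≈ 0.81

ΣQ_DR = 334.0 m³/s; V = ΣQ_DR·Δt = 3.607 × 10^6 m³.
Runoff depth d = V / A = 11.94 mm.
C = d / P = 11.94 / 14.8 = 0.81.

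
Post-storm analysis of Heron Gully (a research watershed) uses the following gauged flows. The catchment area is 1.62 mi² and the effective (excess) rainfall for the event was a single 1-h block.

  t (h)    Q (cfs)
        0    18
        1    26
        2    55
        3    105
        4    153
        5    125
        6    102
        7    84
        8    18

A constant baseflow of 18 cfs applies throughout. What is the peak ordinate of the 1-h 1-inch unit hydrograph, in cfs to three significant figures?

U_p ≈ 269 cfs

Direct runoff: 0.0, 8.0, 37.0, 87.0, 135.0, 107.0, 84.0, 66.0, 0.0 cfs; ΣQ_DR = 524.0 cfs, peak = 135.0 cfs.
Runoff depth d = ΣQ_DR·Δt / A = 524.0 × 3600 / (1.62 mi²) = 0.5012 in.
The 1-inch UH is the DRH scaled by (1 in)/d, so U_p = 135.0 × 1/0.5012 = 269 cfs.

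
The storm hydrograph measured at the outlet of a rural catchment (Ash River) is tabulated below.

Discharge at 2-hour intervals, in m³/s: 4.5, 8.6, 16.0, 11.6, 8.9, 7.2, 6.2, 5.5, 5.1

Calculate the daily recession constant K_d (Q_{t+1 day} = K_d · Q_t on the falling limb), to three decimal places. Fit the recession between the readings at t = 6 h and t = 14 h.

Between t = 6 h and t = 14 h the flow falls from 11.6 to 5.5 m³/s over 4×2 h = 8 h.
Per-interval ratio K = (5.5/11.6)^(1/4) = 0.8298; K_d = K^(24/2) = 0.107.

K_d ≈ 0.107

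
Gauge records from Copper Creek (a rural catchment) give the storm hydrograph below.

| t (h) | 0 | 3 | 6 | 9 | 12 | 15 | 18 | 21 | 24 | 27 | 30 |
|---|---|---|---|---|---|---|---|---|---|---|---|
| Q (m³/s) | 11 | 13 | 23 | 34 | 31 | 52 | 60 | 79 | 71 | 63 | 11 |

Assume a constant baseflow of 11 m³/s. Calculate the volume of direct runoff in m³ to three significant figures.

Direct-runoff ordinates (Q − Q_b): 0.0, 2.0, 12.0, 23.0, 20.0, 41.0, 49.0, 68.0, 60.0, 52.0, 0.0 m³/s.
ΣQ_DR = 327.0 m³/s.
With Δt = 3 h = 10800 s, V = ΣQ_DR · Δt = 327.0 × 10800 = 3.53 × 10^6 m³.

V ≈ 3.53 × 10^6 m³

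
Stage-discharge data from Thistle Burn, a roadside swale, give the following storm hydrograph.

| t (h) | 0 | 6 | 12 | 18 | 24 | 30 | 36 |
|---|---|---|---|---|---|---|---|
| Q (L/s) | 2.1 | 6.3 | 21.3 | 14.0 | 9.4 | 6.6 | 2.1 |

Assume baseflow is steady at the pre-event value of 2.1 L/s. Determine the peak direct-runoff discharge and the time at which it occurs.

Subtracting baseflow gives direct-runoff ordinates: 0.0, 4.2, 19.2, 11.9, 7.3, 4.5, 0.0 L/s.
The maximum is 19.2 L/s, occurring at the reading for t = 12 h.

Q_p = 19.2 L/s at t = 12 h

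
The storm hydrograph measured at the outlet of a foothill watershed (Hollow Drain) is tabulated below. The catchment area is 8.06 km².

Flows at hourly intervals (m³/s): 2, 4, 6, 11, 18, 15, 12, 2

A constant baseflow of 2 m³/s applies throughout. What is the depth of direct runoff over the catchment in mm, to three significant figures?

Direct runoff: 0.0, 2.0, 4.0, 9.0, 16.0, 13.0, 10.0, 0.0 m³/s; ΣQ_DR = 54.00 m³/s.
V = ΣQ_DR · Δt = 54.00 × 3600 s = 1.944 × 10^5 m³.
Over A = 8.06 km², depth = V / A = 24.1 mm.

d ≈ 24.1 mm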